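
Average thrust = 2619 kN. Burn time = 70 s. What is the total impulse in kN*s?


It = 2619 * 70 = 183330 kN*s

183330 kN*s


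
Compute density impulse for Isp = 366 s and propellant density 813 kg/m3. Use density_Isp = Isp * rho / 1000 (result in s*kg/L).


rho*Isp = 366 * 813 / 1000 = 298 s*kg/L

298 s*kg/L


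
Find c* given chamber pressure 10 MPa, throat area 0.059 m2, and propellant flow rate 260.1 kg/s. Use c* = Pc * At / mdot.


c* = 10e6 * 0.059 / 260.1 = 2268 m/s

2268 m/s


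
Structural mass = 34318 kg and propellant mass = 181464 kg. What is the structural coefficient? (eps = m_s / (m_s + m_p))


eps = 34318 / (34318 + 181464) = 0.159

0.159


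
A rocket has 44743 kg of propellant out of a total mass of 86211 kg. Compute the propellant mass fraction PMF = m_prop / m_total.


PMF = 44743 / 86211 = 0.519

0.519


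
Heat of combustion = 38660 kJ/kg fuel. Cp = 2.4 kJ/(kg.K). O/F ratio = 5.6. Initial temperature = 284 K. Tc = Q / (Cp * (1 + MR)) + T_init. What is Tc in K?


Tc = 38660 / (2.4 * (1 + 5.6)) + 284 = 2725 K

2725 K


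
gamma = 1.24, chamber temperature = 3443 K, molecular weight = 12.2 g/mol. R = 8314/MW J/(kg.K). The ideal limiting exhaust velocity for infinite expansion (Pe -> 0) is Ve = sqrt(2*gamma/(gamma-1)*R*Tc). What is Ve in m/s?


R = 8314 / 12.2 = 681.48 J/(kg.K)
Ve = sqrt(2 * 1.24 / (1.24 - 1) * 681.48 * 3443) = 4924 m/s

4924 m/s


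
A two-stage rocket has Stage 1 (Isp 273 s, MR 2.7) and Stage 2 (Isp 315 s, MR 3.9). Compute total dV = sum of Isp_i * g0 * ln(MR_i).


dV1 = 273 * 9.81 * ln(2.7) = 2660.1 m/s
dV2 = 315 * 9.81 * ln(3.9) = 4205.6 m/s
Total dV = 2660.1 + 4205.6 = 6865.7 m/s ~ 6866 m/s

6866 m/s


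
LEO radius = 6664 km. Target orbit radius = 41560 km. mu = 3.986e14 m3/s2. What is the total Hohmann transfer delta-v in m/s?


V1 = sqrt(mu/r1) = 7733.95 m/s
dV1 = V1*(sqrt(2*r2/(r1+r2)) - 1) = 2419.71 m/s
V2 = sqrt(mu/r2) = 3096.93 m/s
dV2 = V2*(1 - sqrt(2*r1/(r1+r2))) = 1468.82 m/s
Total dV = 3889 m/s

3889 m/s


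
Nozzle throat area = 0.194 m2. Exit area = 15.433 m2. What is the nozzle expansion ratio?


AR = 15.433 / 0.194 = 79.6

79.6


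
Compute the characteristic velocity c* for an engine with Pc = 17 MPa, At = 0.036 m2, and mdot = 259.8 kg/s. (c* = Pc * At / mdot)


c* = 17e6 * 0.036 / 259.8 = 2356 m/s

2356 m/s


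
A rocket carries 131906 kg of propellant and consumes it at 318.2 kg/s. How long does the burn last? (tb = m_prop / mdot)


tb = 131906 / 318.2 = 414.5 s

414.5 s


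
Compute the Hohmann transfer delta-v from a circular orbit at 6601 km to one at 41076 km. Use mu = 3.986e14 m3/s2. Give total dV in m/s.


V1 = sqrt(mu/r1) = 7770.77 m/s
dV1 = V1*(sqrt(2*r2/(r1+r2)) - 1) = 2429.66 m/s
V2 = sqrt(mu/r2) = 3115.12 m/s
dV2 = V2*(1 - sqrt(2*r1/(r1+r2))) = 1475.89 m/s
Total dV = 3906 m/s

3906 m/s


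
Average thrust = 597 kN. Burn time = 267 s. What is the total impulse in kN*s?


It = 597 * 267 = 159399 kN*s

159399 kN*s


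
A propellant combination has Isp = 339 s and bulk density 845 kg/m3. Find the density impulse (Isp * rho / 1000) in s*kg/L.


rho*Isp = 339 * 845 / 1000 = 286 s*kg/L

286 s*kg/L


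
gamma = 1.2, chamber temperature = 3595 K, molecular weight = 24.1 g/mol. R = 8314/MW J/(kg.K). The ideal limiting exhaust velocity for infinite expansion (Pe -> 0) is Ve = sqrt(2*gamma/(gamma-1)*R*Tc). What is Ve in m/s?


R = 8314 / 24.1 = 344.98 J/(kg.K)
Ve = sqrt(2 * 1.2 / (1.2 - 1) * 344.98 * 3595) = 3858 m/s

3858 m/s


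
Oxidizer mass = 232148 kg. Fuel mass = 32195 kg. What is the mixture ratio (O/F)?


MR = 232148 / 32195 = 7.21

7.21


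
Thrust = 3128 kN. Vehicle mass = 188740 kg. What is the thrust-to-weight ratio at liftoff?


TWR = 3128000 / (188740 * 9.81) = 1.69

1.69


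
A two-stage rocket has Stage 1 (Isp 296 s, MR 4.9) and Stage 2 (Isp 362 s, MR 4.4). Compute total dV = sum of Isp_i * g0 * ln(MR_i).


dV1 = 296 * 9.81 * ln(4.9) = 4614.8 m/s
dV2 = 362 * 9.81 * ln(4.4) = 5261.5 m/s
Total dV = 4614.8 + 5261.5 = 9876.3 m/s ~ 9876 m/s

9876 m/s


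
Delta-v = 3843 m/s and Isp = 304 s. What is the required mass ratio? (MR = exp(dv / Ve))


Ve = 304 * 9.81 = 2982.24 m/s
MR = exp(3843 / 2982.24) = 3.628

3.628


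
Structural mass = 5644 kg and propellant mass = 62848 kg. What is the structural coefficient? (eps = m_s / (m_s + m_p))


eps = 5644 / (5644 + 62848) = 0.0824

0.0824


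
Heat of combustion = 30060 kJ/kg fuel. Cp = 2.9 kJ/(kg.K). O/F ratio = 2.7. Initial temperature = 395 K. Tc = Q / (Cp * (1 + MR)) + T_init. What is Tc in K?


Tc = 30060 / (2.9 * (1 + 2.7)) + 395 = 3196 K

3196 K


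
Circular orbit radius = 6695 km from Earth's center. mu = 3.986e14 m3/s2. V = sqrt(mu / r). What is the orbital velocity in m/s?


V = sqrt(3.986e14 / 6695000) = 7716 m/s

7716 m/s


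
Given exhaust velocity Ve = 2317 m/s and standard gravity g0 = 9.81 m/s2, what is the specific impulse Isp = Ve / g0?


Isp = Ve / g0 = 2317 / 9.81 = 236.2 s

236.2 s


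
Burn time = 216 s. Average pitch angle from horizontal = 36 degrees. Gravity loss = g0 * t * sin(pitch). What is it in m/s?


GL = 9.81 * 216 * sin(36 deg) = 1245 m/s

1245 m/s


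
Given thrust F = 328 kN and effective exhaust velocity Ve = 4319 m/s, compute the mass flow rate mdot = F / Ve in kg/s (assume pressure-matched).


mdot = F / Ve = 328000 / 4319 = 75.9 kg/s

75.9 kg/s


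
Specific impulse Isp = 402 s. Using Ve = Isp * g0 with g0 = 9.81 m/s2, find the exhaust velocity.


Ve = Isp * g0 = 402 * 9.81 = 3943.6 m/s

3943.6 m/s


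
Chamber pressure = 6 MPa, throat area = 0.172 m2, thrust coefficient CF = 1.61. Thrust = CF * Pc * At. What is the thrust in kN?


F = 1.61 * 6e6 * 0.172 = 1.6615e+06 N = 1661.5 kN

1661.5 kN


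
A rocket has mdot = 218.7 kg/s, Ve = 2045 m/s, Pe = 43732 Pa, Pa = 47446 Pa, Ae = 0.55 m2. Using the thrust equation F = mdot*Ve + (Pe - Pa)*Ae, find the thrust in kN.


F = 218.7 * 2045 + (43732 - 47446) * 0.55 = 445199.0 N = 445.2 kN

445.2 kN


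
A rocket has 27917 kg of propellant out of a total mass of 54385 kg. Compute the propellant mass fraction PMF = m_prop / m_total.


PMF = 27917 / 54385 = 0.513

0.513


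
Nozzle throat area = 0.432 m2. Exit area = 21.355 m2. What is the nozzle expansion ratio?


AR = 21.355 / 0.432 = 49.4

49.4


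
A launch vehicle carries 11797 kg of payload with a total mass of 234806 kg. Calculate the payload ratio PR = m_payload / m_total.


PR = 11797 / 234806 = 0.0502

0.0502


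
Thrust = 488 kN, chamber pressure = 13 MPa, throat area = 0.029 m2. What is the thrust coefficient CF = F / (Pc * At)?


CF = 488000 / (13e6 * 0.029) = 1.29

1.29


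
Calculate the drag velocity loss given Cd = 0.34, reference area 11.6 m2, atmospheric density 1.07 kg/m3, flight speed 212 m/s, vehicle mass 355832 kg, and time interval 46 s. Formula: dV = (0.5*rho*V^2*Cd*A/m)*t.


D = 0.5 * 1.07 * 212^2 * 0.34 * 11.6 = 94833.64 N
a = 94833.64 / 355832 = 0.2665 m/s2
dV = 0.2665 * 46 = 12.3 m/s

12.3 m/s


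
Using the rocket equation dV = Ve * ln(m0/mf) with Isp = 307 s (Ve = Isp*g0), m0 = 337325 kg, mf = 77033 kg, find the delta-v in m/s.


Ve = 307 * 9.81 = 3011.67 m/s
dV = 3011.67 * ln(337325/77033) = 4448 m/s

4448 m/s


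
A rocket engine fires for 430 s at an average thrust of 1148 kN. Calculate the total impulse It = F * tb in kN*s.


It = 1148 * 430 = 493640 kN*s

493640 kN*s


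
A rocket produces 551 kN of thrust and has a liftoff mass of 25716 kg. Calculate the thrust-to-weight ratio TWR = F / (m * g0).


TWR = 551000 / (25716 * 9.81) = 2.18

2.18


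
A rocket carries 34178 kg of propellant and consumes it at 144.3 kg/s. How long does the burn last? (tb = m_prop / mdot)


tb = 34178 / 144.3 = 236.9 s

236.9 s


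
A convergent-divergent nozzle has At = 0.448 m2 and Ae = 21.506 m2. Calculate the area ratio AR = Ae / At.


AR = 21.506 / 0.448 = 48.0

48.0


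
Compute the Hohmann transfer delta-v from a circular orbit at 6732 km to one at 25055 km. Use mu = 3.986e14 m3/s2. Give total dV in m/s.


V1 = sqrt(mu/r1) = 7694.79 m/s
dV1 = V1*(sqrt(2*r2/(r1+r2)) - 1) = 1966.48 m/s
V2 = sqrt(mu/r2) = 3988.61 m/s
dV2 = V2*(1 - sqrt(2*r1/(r1+r2))) = 1392.73 m/s
Total dV = 3359 m/s

3359 m/s


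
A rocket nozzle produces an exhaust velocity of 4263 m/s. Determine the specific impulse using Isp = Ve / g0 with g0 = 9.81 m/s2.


Isp = Ve / g0 = 4263 / 9.81 = 434.6 s

434.6 s


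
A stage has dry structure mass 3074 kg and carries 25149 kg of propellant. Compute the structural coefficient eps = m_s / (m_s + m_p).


eps = 3074 / (3074 + 25149) = 0.1089

0.1089


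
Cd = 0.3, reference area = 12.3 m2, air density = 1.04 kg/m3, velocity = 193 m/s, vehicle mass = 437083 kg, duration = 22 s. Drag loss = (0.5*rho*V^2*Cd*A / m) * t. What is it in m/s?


D = 0.5 * 1.04 * 193^2 * 0.3 * 12.3 = 71473.38 N
a = 71473.38 / 437083 = 0.1635 m/s2
dV = 0.1635 * 22 = 3.6 m/s

3.6 m/s


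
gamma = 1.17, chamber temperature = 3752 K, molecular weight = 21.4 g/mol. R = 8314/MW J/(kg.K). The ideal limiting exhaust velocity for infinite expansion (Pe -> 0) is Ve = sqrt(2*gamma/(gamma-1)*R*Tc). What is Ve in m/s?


R = 8314 / 21.4 = 388.5 J/(kg.K)
Ve = sqrt(2 * 1.17 / (1.17 - 1) * 388.5 * 3752) = 4479 m/s

4479 m/s


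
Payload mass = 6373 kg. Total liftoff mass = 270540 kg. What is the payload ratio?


PR = 6373 / 270540 = 0.0236

0.0236


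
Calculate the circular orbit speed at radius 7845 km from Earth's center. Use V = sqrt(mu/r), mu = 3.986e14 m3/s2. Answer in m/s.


V = sqrt(3.986e14 / 7845000) = 7128 m/s

7128 m/s


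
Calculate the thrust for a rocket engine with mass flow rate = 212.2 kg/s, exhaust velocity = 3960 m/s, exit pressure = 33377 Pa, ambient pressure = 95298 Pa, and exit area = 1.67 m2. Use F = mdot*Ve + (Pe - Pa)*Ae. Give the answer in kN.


F = 212.2 * 3960 + (33377 - 95298) * 1.67 = 736904.0 N = 736.9 kN

736.9 kN


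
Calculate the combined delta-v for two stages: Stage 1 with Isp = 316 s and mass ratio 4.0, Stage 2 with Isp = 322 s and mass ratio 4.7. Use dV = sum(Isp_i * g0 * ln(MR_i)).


dV1 = 316 * 9.81 * ln(4.0) = 4297.5 m/s
dV2 = 322 * 9.81 * ln(4.7) = 4888.5 m/s
Total dV = 4297.5 + 4888.5 = 9186.0 m/s ~ 9186 m/s

9186 m/s


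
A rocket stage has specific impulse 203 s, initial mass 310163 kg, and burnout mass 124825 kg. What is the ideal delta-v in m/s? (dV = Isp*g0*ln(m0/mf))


Ve = 203 * 9.81 = 1991.43 m/s
dV = 1991.43 * ln(310163/124825) = 1813 m/s

1813 m/s


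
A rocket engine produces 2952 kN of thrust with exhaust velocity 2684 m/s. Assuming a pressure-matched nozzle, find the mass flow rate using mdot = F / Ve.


mdot = F / Ve = 2952000 / 2684 = 1099.9 kg/s

1099.9 kg/s


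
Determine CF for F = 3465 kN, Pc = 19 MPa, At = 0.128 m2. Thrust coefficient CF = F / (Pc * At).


CF = 3465000 / (19e6 * 0.128) = 1.42

1.42


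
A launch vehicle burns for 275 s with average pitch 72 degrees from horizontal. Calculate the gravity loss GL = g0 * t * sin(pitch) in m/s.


GL = 9.81 * 275 * sin(72 deg) = 2566 m/s

2566 m/s


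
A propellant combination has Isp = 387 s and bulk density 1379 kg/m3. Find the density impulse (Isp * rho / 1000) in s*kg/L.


rho*Isp = 387 * 1379 / 1000 = 534 s*kg/L

534 s*kg/L


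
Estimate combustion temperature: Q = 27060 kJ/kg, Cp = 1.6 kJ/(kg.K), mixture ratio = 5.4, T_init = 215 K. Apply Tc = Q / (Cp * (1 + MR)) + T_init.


Tc = 27060 / (1.6 * (1 + 5.4)) + 215 = 2858 K

2858 K


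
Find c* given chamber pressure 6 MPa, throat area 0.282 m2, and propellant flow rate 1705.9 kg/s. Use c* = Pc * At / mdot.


c* = 6e6 * 0.282 / 1705.9 = 992 m/s

992 m/s


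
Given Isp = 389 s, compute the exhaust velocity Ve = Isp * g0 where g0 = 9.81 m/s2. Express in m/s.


Ve = Isp * g0 = 389 * 9.81 = 3816.1 m/s

3816.1 m/s


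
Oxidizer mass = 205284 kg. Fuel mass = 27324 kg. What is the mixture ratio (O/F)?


MR = 205284 / 27324 = 7.51

7.51


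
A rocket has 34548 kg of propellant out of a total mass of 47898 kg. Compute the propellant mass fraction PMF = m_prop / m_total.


PMF = 34548 / 47898 = 0.721

0.721


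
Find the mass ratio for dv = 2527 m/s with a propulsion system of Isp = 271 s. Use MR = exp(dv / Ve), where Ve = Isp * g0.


Ve = 271 * 9.81 = 2658.51 m/s
MR = exp(2527 / 2658.51) = 2.587

2.587


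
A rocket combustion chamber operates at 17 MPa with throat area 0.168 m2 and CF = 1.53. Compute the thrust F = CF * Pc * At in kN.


F = 1.53 * 17e6 * 0.168 = 4.3697e+06 N = 4369.7 kN

4369.7 kN


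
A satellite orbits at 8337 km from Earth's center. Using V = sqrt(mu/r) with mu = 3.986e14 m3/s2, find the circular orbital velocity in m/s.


V = sqrt(3.986e14 / 8337000) = 6915 m/s

6915 m/s


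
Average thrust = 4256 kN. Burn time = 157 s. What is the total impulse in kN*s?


It = 4256 * 157 = 668192 kN*s

668192 kN*s


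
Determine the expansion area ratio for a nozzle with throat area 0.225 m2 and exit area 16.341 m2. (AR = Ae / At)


AR = 16.341 / 0.225 = 72.6

72.6


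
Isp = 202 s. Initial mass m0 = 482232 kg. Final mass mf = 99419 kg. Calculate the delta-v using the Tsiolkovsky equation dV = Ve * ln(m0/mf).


Ve = 202 * 9.81 = 1981.62 m/s
dV = 1981.62 * ln(482232/99419) = 3129 m/s

3129 m/s


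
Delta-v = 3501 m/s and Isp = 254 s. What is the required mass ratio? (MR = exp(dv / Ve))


Ve = 254 * 9.81 = 2491.74 m/s
MR = exp(3501 / 2491.74) = 4.076

4.076


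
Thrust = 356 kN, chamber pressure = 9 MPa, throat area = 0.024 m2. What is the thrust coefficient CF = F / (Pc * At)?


CF = 356000 / (9e6 * 0.024) = 1.65

1.65


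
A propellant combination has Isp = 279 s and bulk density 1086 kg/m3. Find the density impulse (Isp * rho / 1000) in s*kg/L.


rho*Isp = 279 * 1086 / 1000 = 303 s*kg/L

303 s*kg/L


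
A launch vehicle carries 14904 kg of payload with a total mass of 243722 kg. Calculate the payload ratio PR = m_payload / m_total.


PR = 14904 / 243722 = 0.0612

0.0612


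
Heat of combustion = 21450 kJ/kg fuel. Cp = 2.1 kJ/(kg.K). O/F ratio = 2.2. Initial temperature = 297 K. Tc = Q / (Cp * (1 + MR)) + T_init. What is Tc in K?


Tc = 21450 / (2.1 * (1 + 2.2)) + 297 = 3489 K

3489 K


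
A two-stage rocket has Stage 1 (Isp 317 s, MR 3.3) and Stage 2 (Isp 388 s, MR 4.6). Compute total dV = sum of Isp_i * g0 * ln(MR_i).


dV1 = 317 * 9.81 * ln(3.3) = 3712.8 m/s
dV2 = 388 * 9.81 * ln(4.6) = 5808.6 m/s
Total dV = 3712.8 + 5808.6 = 9521.4 m/s ~ 9521 m/s

9521 m/s


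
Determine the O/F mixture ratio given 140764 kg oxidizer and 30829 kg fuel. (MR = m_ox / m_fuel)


MR = 140764 / 30829 = 4.57

4.57


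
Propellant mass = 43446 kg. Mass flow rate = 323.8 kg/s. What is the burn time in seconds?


tb = 43446 / 323.8 = 134.2 s

134.2 s


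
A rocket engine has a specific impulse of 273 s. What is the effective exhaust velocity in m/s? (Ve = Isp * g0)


Ve = Isp * g0 = 273 * 9.81 = 2678.1 m/s

2678.1 m/s


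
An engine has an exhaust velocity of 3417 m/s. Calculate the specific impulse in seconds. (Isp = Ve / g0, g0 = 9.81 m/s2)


Isp = Ve / g0 = 3417 / 9.81 = 348.3 s

348.3 s


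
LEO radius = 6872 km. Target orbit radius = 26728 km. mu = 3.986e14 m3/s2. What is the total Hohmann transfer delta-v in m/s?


V1 = sqrt(mu/r1) = 7616.0 m/s
dV1 = V1*(sqrt(2*r2/(r1+r2)) - 1) = 1990.29 m/s
V2 = sqrt(mu/r2) = 3861.76 m/s
dV2 = V2*(1 - sqrt(2*r1/(r1+r2))) = 1391.9 m/s
Total dV = 3382 m/s

3382 m/s


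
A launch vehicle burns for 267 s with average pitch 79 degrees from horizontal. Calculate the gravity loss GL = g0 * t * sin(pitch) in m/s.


GL = 9.81 * 267 * sin(79 deg) = 2571 m/s

2571 m/s


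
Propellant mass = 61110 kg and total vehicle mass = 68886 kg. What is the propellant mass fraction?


PMF = 61110 / 68886 = 0.887

0.887


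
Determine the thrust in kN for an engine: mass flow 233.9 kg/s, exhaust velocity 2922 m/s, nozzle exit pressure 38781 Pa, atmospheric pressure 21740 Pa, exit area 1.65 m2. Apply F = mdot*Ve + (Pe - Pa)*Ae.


F = 233.9 * 2922 + (38781 - 21740) * 1.65 = 711573.0 N = 711.6 kN

711.6 kN


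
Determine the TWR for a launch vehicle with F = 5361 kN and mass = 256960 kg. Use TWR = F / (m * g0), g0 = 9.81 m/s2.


TWR = 5361000 / (256960 * 9.81) = 2.13

2.13


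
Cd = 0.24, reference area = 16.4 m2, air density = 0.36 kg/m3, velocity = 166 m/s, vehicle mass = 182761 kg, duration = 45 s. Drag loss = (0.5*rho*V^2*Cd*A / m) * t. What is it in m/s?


D = 0.5 * 0.36 * 166^2 * 0.24 * 16.4 = 19522.87 N
a = 19522.87 / 182761 = 0.1068 m/s2
dV = 0.1068 * 45 = 4.8 m/s

4.8 m/s


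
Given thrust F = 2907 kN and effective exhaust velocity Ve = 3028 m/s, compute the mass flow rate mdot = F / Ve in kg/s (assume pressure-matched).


mdot = F / Ve = 2907000 / 3028 = 960.0 kg/s

960.0 kg/s


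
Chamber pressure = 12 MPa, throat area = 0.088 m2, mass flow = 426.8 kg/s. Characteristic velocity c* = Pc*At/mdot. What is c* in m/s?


c* = 12e6 * 0.088 / 426.8 = 2474 m/s

2474 m/s


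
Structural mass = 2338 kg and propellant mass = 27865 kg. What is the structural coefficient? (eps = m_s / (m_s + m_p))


eps = 2338 / (2338 + 27865) = 0.0774

0.0774


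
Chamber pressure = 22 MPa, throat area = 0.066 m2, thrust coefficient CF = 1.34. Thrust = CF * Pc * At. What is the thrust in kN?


F = 1.34 * 22e6 * 0.066 = 1.9457e+06 N = 1945.7 kN

1945.7 kN


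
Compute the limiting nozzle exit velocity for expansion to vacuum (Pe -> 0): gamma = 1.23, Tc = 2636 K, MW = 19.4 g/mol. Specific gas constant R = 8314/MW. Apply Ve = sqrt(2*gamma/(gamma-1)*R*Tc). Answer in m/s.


R = 8314 / 19.4 = 428.56 J/(kg.K)
Ve = sqrt(2 * 1.23 / (1.23 - 1) * 428.56 * 2636) = 3476 m/s

3476 m/s


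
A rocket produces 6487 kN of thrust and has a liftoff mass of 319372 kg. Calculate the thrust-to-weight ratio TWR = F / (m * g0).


TWR = 6487000 / (319372 * 9.81) = 2.07

2.07


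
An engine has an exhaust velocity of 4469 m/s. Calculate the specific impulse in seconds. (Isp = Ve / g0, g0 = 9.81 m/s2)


Isp = Ve / g0 = 4469 / 9.81 = 455.6 s

455.6 s


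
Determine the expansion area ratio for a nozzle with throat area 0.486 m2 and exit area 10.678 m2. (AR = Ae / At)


AR = 10.678 / 0.486 = 22.0

22.0


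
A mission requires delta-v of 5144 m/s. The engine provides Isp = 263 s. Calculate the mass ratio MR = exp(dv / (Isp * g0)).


Ve = 263 * 9.81 = 2580.03 m/s
MR = exp(5144 / 2580.03) = 7.343

7.343


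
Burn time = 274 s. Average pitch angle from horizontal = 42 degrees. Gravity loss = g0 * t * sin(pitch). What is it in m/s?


GL = 9.81 * 274 * sin(42 deg) = 1799 m/s

1799 m/s


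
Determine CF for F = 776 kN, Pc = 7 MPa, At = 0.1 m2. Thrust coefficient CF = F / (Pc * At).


CF = 776000 / (7e6 * 0.1) = 1.11

1.11


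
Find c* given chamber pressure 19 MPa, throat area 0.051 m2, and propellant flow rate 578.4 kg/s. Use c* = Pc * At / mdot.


c* = 19e6 * 0.051 / 578.4 = 1675 m/s

1675 m/s


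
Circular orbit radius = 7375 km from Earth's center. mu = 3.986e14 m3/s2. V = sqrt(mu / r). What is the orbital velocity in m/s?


V = sqrt(3.986e14 / 7375000) = 7352 m/s

7352 m/s


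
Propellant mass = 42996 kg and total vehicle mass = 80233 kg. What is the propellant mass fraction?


PMF = 42996 / 80233 = 0.536

0.536


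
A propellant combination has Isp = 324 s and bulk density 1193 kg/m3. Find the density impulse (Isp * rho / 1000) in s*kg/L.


rho*Isp = 324 * 1193 / 1000 = 387 s*kg/L

387 s*kg/L


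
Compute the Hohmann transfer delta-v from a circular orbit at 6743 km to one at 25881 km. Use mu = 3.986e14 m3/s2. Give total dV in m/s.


V1 = sqrt(mu/r1) = 7688.51 m/s
dV1 = V1*(sqrt(2*r2/(r1+r2)) - 1) = 1996.03 m/s
V2 = sqrt(mu/r2) = 3924.44 m/s
dV2 = V2*(1 - sqrt(2*r1/(r1+r2))) = 1401.25 m/s
Total dV = 3397 m/s

3397 m/s


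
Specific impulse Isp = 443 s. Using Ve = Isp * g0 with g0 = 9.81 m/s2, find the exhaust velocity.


Ve = Isp * g0 = 443 * 9.81 = 4345.8 m/s

4345.8 m/s


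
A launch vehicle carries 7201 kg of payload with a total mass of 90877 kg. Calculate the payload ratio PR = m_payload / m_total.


PR = 7201 / 90877 = 0.0792

0.0792


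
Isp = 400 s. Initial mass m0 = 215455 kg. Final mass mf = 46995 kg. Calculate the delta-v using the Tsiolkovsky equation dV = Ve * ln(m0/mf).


Ve = 400 * 9.81 = 3924.0 m/s
dV = 3924.0 * ln(215455/46995) = 5975 m/s

5975 m/s


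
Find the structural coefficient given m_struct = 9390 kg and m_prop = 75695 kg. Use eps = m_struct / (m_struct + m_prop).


eps = 9390 / (9390 + 75695) = 0.1104

0.1104


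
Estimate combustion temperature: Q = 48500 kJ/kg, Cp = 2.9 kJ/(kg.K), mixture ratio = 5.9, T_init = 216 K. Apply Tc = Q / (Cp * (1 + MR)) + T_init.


Tc = 48500 / (2.9 * (1 + 5.9)) + 216 = 2640 K

2640 K


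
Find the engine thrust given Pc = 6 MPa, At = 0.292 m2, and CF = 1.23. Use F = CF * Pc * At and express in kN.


F = 1.23 * 6e6 * 0.292 = 2.1550e+06 N = 2155.0 kN

2155.0 kN


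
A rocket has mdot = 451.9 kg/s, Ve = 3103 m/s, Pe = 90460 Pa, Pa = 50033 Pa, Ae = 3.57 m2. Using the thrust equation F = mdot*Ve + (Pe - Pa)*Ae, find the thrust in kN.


F = 451.9 * 3103 + (90460 - 50033) * 3.57 = 1.5466e+06 N = 1546.6 kN

1546.6 kN


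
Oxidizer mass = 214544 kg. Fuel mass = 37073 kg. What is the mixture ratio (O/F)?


MR = 214544 / 37073 = 5.79

5.79


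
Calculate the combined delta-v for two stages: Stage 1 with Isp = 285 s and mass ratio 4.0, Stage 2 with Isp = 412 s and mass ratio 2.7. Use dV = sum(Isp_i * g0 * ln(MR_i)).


dV1 = 285 * 9.81 * ln(4.0) = 3875.9 m/s
dV2 = 412 * 9.81 * ln(2.7) = 4014.4 m/s
Total dV = 3875.9 + 4014.4 = 7890.3 m/s ~ 7890 m/s

7890 m/s


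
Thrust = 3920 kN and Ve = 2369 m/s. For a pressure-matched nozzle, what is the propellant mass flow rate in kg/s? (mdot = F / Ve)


mdot = F / Ve = 3920000 / 2369 = 1654.7 kg/s

1654.7 kg/s


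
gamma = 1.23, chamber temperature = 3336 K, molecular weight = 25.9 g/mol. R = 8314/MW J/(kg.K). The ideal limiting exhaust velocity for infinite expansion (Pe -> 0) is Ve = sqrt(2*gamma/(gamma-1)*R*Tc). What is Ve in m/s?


R = 8314 / 25.9 = 321.0 J/(kg.K)
Ve = sqrt(2 * 1.23 / (1.23 - 1) * 321.0 * 3336) = 3384 m/s

3384 m/s


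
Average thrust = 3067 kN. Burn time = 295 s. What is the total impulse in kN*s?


It = 3067 * 295 = 904765 kN*s

904765 kN*s


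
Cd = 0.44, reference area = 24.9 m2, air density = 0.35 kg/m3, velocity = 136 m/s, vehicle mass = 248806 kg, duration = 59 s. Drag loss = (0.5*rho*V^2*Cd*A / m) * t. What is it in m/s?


D = 0.5 * 0.35 * 136^2 * 0.44 * 24.9 = 35462.38 N
a = 35462.38 / 248806 = 0.1425 m/s2
dV = 0.1425 * 59 = 8.4 m/s

8.4 m/s


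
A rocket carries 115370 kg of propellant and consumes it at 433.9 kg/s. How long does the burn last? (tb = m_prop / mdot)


tb = 115370 / 433.9 = 265.9 s

265.9 s


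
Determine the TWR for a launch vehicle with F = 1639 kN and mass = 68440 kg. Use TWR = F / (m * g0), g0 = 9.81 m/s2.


TWR = 1639000 / (68440 * 9.81) = 2.44

2.44


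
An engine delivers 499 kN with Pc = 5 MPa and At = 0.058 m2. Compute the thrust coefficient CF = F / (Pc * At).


CF = 499000 / (5e6 * 0.058) = 1.72

1.72


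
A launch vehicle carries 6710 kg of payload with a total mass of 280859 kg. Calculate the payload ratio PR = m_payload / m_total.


PR = 6710 / 280859 = 0.0239

0.0239


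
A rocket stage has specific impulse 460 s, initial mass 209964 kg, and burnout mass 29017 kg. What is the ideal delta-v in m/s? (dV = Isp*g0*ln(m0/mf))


Ve = 460 * 9.81 = 4512.6 m/s
dV = 4512.6 * ln(209964/29017) = 8931 m/s

8931 m/s


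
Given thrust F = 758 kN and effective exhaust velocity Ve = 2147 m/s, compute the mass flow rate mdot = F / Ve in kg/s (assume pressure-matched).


mdot = F / Ve = 758000 / 2147 = 353.1 kg/s

353.1 kg/s


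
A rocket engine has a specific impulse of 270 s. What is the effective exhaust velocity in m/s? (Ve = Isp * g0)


Ve = Isp * g0 = 270 * 9.81 = 2648.7 m/s

2648.7 m/s


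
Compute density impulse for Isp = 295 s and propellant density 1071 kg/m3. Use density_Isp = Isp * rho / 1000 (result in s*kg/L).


rho*Isp = 295 * 1071 / 1000 = 316 s*kg/L

316 s*kg/L


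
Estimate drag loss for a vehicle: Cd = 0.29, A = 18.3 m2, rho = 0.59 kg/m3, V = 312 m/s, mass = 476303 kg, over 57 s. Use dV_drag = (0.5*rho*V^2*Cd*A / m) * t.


D = 0.5 * 0.59 * 312^2 * 0.29 * 18.3 = 152398.36 N
a = 152398.36 / 476303 = 0.32 m/s2
dV = 0.32 * 57 = 18.2 m/s

18.2 m/s


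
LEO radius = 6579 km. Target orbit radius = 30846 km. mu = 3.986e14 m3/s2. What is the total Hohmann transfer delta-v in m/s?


V1 = sqrt(mu/r1) = 7783.75 m/s
dV1 = V1*(sqrt(2*r2/(r1+r2)) - 1) = 2209.86 m/s
V2 = sqrt(mu/r2) = 3594.75 m/s
dV2 = V2*(1 - sqrt(2*r1/(r1+r2))) = 1463.26 m/s
Total dV = 3673 m/s

3673 m/s


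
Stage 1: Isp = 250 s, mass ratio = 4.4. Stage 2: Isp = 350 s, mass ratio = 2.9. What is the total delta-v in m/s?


dV1 = 250 * 9.81 * ln(4.4) = 3633.6 m/s
dV2 = 350 * 9.81 * ln(2.9) = 3655.7 m/s
Total dV = 3633.6 + 3655.7 = 7289.3 m/s ~ 7289 m/s

7289 m/s


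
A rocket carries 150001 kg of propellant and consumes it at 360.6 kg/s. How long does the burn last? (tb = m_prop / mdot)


tb = 150001 / 360.6 = 416.0 s

416.0 s


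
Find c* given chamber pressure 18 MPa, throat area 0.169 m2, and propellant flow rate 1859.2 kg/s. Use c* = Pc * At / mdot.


c* = 18e6 * 0.169 / 1859.2 = 1636 m/s

1636 m/s


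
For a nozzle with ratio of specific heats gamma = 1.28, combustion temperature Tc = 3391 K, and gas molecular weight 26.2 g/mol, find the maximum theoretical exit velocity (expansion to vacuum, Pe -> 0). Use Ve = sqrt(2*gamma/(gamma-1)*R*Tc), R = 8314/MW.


R = 8314 / 26.2 = 317.33 J/(kg.K)
Ve = sqrt(2 * 1.28 / (1.28 - 1) * 317.33 * 3391) = 3137 m/s

3137 m/s


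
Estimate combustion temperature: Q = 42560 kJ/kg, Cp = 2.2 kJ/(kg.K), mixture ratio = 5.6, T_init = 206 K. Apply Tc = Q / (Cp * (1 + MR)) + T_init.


Tc = 42560 / (2.2 * (1 + 5.6)) + 206 = 3137 K

3137 K


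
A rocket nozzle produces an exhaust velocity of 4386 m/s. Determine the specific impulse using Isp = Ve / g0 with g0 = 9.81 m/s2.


Isp = Ve / g0 = 4386 / 9.81 = 447.1 s

447.1 s


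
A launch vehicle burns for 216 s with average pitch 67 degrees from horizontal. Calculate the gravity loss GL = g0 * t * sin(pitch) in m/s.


GL = 9.81 * 216 * sin(67 deg) = 1951 m/s

1951 m/s


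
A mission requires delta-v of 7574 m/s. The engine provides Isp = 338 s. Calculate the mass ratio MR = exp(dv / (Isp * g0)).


Ve = 338 * 9.81 = 3315.78 m/s
MR = exp(7574 / 3315.78) = 9.818

9.818


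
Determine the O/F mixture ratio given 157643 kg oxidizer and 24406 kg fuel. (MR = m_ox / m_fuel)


MR = 157643 / 24406 = 6.46

6.46


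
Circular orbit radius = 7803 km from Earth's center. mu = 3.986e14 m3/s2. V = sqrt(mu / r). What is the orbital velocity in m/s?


V = sqrt(3.986e14 / 7803000) = 7147 m/s

7147 m/s


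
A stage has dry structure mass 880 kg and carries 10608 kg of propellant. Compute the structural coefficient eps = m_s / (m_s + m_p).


eps = 880 / (880 + 10608) = 0.0766

0.0766


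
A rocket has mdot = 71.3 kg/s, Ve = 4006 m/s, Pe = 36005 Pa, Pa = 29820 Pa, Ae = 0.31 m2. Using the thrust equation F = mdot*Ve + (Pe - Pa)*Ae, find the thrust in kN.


F = 71.3 * 4006 + (36005 - 29820) * 0.31 = 287545.0 N = 287.5 kN

287.5 kN


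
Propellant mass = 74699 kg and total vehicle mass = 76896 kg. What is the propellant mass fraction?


PMF = 74699 / 76896 = 0.971

0.971


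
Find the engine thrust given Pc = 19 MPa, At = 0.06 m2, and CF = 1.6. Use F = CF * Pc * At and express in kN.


F = 1.6 * 19e6 * 0.06 = 1.8240e+06 N = 1824.0 kN

1824.0 kN


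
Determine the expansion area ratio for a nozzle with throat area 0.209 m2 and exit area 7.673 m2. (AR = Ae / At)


AR = 7.673 / 0.209 = 36.7

36.7


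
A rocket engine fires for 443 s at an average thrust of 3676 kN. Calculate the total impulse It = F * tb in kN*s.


It = 3676 * 443 = 1628468 kN*s

1628468 kN*s


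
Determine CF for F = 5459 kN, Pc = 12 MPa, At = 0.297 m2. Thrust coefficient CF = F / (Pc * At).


CF = 5459000 / (12e6 * 0.297) = 1.53

1.53


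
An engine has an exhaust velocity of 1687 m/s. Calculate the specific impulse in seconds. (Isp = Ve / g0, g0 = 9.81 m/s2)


Isp = Ve / g0 = 1687 / 9.81 = 172.0 s

172.0 s


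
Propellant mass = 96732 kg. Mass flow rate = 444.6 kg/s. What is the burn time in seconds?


tb = 96732 / 444.6 = 217.6 s

217.6 s


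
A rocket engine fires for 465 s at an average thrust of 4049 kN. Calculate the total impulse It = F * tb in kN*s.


It = 4049 * 465 = 1882785 kN*s

1882785 kN*s


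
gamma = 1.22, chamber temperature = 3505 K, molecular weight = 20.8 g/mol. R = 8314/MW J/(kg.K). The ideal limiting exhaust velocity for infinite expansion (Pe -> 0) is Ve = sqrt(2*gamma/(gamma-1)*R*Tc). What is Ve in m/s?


R = 8314 / 20.8 = 399.71 J/(kg.K)
Ve = sqrt(2 * 1.22 / (1.22 - 1) * 399.71 * 3505) = 3942 m/s

3942 m/s


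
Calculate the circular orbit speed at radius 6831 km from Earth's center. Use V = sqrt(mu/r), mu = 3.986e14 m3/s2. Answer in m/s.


V = sqrt(3.986e14 / 6831000) = 7639 m/s

7639 m/s


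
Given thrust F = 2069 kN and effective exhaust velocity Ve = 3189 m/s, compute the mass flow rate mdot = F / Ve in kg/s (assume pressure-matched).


mdot = F / Ve = 2069000 / 3189 = 648.8 kg/s

648.8 kg/s


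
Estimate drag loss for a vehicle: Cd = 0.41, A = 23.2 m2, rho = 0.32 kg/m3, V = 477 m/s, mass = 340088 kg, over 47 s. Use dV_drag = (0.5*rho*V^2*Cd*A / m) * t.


D = 0.5 * 0.32 * 477^2 * 0.41 * 23.2 = 346280.94 N
a = 346280.94 / 340088 = 1.0182 m/s2
dV = 1.0182 * 47 = 47.9 m/s

47.9 m/s


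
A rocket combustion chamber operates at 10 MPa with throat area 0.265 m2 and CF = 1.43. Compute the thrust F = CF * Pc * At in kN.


F = 1.43 * 10e6 * 0.265 = 3.7895e+06 N = 3789.5 kN

3789.5 kN


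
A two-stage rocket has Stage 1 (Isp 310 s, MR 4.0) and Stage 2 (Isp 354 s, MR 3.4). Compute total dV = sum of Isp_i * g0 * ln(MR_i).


dV1 = 310 * 9.81 * ln(4.0) = 4215.9 m/s
dV2 = 354 * 9.81 * ln(3.4) = 4249.9 m/s
Total dV = 4215.9 + 4249.9 = 8465.8 m/s ~ 8466 m/s

8466 m/s


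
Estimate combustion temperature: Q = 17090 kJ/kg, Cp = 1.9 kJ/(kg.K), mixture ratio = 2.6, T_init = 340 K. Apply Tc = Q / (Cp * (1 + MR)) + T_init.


Tc = 17090 / (1.9 * (1 + 2.6)) + 340 = 2839 K

2839 K


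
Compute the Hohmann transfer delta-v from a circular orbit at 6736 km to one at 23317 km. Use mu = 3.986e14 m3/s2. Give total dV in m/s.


V1 = sqrt(mu/r1) = 7692.5 m/s
dV1 = V1*(sqrt(2*r2/(r1+r2)) - 1) = 1889.91 m/s
V2 = sqrt(mu/r2) = 4134.59 m/s
dV2 = V2*(1 - sqrt(2*r1/(r1+r2))) = 1366.34 m/s
Total dV = 3256 m/s

3256 m/s


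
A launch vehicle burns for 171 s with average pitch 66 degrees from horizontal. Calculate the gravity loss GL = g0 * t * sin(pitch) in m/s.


GL = 9.81 * 171 * sin(66 deg) = 1532 m/s

1532 m/s


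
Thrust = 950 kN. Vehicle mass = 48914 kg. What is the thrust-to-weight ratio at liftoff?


TWR = 950000 / (48914 * 9.81) = 1.98

1.98


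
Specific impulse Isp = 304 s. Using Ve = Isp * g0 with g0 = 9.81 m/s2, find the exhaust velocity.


Ve = Isp * g0 = 304 * 9.81 = 2982.2 m/s

2982.2 m/s


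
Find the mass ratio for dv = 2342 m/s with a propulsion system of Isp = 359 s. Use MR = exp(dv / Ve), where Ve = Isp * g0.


Ve = 359 * 9.81 = 3521.79 m/s
MR = exp(2342 / 3521.79) = 1.944

1.944


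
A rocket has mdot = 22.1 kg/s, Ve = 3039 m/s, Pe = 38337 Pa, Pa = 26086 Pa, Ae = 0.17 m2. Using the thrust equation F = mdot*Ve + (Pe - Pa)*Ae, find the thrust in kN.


F = 22.1 * 3039 + (38337 - 26086) * 0.17 = 69245.0 N = 69.2 kN

69.2 kN


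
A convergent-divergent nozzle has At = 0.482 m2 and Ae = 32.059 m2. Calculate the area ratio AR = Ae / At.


AR = 32.059 / 0.482 = 66.5

66.5


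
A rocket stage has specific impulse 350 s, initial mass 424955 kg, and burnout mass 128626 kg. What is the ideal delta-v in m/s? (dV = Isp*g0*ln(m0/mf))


Ve = 350 * 9.81 = 3433.5 m/s
dV = 3433.5 * ln(424955/128626) = 4103 m/s

4103 m/s


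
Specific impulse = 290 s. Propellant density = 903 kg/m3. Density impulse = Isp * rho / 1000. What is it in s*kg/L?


rho*Isp = 290 * 903 / 1000 = 262 s*kg/L

262 s*kg/L


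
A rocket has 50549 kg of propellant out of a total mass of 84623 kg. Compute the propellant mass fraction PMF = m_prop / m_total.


PMF = 50549 / 84623 = 0.597

0.597


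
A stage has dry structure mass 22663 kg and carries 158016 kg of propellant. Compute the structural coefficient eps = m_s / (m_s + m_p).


eps = 22663 / (22663 + 158016) = 0.1254

0.1254


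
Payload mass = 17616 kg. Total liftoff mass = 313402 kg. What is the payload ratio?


PR = 17616 / 313402 = 0.0562

0.0562


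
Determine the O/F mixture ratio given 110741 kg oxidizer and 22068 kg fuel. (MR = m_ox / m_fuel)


MR = 110741 / 22068 = 5.02

5.02


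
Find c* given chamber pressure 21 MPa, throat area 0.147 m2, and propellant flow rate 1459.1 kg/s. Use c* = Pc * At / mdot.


c* = 21e6 * 0.147 / 1459.1 = 2116 m/s

2116 m/s


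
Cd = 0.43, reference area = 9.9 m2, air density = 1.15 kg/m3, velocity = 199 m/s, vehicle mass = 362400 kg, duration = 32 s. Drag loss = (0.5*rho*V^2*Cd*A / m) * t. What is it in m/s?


D = 0.5 * 1.15 * 199^2 * 0.43 * 9.9 = 96934.34 N
a = 96934.34 / 362400 = 0.2675 m/s2
dV = 0.2675 * 32 = 8.6 m/s

8.6 m/s


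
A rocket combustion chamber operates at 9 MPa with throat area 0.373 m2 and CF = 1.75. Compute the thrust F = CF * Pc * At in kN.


F = 1.75 * 9e6 * 0.373 = 5.8748e+06 N = 5874.8 kN

5874.8 kN


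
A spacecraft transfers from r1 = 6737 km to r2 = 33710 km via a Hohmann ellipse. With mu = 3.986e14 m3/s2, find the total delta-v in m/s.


V1 = sqrt(mu/r1) = 7691.93 m/s
dV1 = V1*(sqrt(2*r2/(r1+r2)) - 1) = 2238.92 m/s
V2 = sqrt(mu/r2) = 3438.66 m/s
dV2 = V2*(1 - sqrt(2*r1/(r1+r2))) = 1453.96 m/s
Total dV = 3693 m/s

3693 m/s


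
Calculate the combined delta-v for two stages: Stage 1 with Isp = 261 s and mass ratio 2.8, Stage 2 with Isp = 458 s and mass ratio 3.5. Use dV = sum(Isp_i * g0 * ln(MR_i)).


dV1 = 261 * 9.81 * ln(2.8) = 2636.2 m/s
dV2 = 458 * 9.81 * ln(3.5) = 5628.6 m/s
Total dV = 2636.2 + 5628.6 = 8264.8 m/s ~ 8265 m/s

8265 m/s


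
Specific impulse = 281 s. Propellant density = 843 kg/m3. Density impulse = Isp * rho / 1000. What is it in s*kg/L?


rho*Isp = 281 * 843 / 1000 = 237 s*kg/L

237 s*kg/L


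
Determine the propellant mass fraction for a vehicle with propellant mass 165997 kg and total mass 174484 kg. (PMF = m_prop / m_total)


PMF = 165997 / 174484 = 0.951

0.951


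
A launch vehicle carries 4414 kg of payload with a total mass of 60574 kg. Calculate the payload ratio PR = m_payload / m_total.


PR = 4414 / 60574 = 0.0729

0.0729


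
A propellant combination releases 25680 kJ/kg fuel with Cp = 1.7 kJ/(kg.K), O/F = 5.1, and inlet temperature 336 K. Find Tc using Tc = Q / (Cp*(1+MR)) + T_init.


Tc = 25680 / (1.7 * (1 + 5.1)) + 336 = 2812 K

2812 K


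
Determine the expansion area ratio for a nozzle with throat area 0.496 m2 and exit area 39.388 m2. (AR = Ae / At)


AR = 39.388 / 0.496 = 79.4

79.4


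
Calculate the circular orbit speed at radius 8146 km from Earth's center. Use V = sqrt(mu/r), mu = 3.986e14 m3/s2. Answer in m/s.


V = sqrt(3.986e14 / 8146000) = 6995 m/s

6995 m/s


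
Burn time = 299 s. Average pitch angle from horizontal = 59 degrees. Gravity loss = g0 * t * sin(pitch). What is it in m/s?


GL = 9.81 * 299 * sin(59 deg) = 2514 m/s

2514 m/s


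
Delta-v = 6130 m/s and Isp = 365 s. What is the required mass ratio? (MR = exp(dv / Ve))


Ve = 365 * 9.81 = 3580.65 m/s
MR = exp(6130 / 3580.65) = 5.54

5.54


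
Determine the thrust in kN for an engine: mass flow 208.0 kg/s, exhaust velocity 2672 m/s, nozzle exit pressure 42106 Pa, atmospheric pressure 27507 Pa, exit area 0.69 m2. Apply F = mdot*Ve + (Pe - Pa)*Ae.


F = 208.0 * 2672 + (42106 - 27507) * 0.69 = 565849.0 N = 565.8 kN

565.8 kN


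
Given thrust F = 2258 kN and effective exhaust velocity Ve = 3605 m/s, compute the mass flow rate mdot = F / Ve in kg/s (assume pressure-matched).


mdot = F / Ve = 2258000 / 3605 = 626.4 kg/s

626.4 kg/s


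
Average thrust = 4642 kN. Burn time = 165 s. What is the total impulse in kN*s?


It = 4642 * 165 = 765930 kN*s

765930 kN*s


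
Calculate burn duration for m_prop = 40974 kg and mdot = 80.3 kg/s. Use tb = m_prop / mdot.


tb = 40974 / 80.3 = 510.3 s

510.3 s


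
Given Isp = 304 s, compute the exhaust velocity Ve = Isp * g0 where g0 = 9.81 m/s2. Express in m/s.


Ve = Isp * g0 = 304 * 9.81 = 2982.2 m/s

2982.2 m/s


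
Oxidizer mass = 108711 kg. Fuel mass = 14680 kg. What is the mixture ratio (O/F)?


MR = 108711 / 14680 = 7.41

7.41


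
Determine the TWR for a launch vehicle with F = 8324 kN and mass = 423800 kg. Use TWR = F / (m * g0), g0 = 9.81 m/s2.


TWR = 8324000 / (423800 * 9.81) = 2.0

2.0


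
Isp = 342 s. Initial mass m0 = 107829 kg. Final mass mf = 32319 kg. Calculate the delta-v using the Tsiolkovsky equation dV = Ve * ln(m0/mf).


Ve = 342 * 9.81 = 3355.02 m/s
dV = 3355.02 * ln(107829/32319) = 4042 m/s

4042 m/s


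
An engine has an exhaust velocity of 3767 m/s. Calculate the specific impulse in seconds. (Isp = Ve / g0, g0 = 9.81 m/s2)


Isp = Ve / g0 = 3767 / 9.81 = 384.0 s

384.0 s


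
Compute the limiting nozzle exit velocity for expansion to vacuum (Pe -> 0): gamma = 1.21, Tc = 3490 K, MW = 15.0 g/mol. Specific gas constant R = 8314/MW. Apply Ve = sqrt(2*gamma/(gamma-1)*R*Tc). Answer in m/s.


R = 8314 / 15.0 = 554.27 J/(kg.K)
Ve = sqrt(2 * 1.21 / (1.21 - 1) * 554.27 * 3490) = 4721 m/s

4721 m/s


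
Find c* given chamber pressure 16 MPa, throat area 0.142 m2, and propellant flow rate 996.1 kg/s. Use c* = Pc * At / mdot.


c* = 16e6 * 0.142 / 996.1 = 2281 m/s

2281 m/s


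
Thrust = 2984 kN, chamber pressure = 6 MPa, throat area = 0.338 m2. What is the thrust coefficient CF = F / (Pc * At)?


CF = 2984000 / (6e6 * 0.338) = 1.47

1.47


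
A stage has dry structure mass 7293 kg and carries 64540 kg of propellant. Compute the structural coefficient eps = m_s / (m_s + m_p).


eps = 7293 / (7293 + 64540) = 0.1015

0.1015


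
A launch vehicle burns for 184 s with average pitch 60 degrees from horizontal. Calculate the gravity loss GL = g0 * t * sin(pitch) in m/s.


GL = 9.81 * 184 * sin(60 deg) = 1563 m/s

1563 m/s


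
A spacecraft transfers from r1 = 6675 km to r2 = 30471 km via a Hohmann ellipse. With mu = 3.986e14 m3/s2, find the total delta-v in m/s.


V1 = sqrt(mu/r1) = 7727.57 m/s
dV1 = V1*(sqrt(2*r2/(r1+r2)) - 1) = 2170.38 m/s
V2 = sqrt(mu/r2) = 3616.81 m/s
dV2 = V2*(1 - sqrt(2*r1/(r1+r2))) = 1448.55 m/s
Total dV = 3619 m/s

3619 m/s


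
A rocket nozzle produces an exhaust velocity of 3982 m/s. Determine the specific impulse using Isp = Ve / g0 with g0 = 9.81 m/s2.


Isp = Ve / g0 = 3982 / 9.81 = 405.9 s

405.9 s


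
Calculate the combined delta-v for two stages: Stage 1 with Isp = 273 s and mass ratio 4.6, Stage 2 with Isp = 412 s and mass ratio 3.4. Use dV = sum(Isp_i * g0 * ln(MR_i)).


dV1 = 273 * 9.81 * ln(4.6) = 4087.0 m/s
dV2 = 412 * 9.81 * ln(3.4) = 4946.2 m/s
Total dV = 4087.0 + 4946.2 = 9033.2 m/s ~ 9033 m/s

9033 m/s
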